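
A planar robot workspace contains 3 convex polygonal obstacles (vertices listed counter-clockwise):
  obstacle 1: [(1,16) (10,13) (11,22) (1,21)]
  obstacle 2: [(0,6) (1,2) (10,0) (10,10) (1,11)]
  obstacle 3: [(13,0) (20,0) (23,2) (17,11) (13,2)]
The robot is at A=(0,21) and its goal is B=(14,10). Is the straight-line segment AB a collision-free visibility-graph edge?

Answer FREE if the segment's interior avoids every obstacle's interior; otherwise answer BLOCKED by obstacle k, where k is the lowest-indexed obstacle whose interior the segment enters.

BLOCKED by obstacle 1

Obstacle 1 [(1,16) (10,13) (11,22) (1,21)]:
  edge (1,16)–(10,13): clear
  edge (10,13)–(11,22): crosses AB
  edge (11,22)–(1,21): clear
  edge (1,21)–(1,16): crosses AB
  → BLOCKED
Obstacle 2 [(0,6) (1,2) (10,0) (10,10) (1,11)]:
  edge (0,6)–(1,2): clear
  edge (1,2)–(10,0): clear
  edge (10,0)–(10,10): clear
  edge (10,10)–(1,11): clear
  edge (1,11)–(0,6): clear
  midpoint (7,31/2) outside
  → clear
Obstacle 3 [(13,0) (20,0) (23,2) (17,11) (13,2)]:
  edge (13,0)–(20,0): clear
  edge (20,0)–(23,2): clear
  edge (23,2)–(17,11): clear
  edge (17,11)–(13,2): clear
  edge (13,2)–(13,0): clear
  midpoint (7,31/2) outside
  → clear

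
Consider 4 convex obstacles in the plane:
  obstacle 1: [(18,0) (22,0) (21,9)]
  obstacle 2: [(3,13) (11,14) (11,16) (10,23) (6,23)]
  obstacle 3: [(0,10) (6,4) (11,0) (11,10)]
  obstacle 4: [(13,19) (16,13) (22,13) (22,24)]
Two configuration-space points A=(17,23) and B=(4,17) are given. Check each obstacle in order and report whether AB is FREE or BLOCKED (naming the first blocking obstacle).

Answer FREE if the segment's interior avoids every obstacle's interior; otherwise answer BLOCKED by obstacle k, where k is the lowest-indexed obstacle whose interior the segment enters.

Obstacle 1 [(18,0) (22,0) (21,9)]:
  edge (18,0)–(22,0): clear
  edge (22,0)–(21,9): clear
  edge (21,9)–(18,0): clear
  midpoint (21/2,20) outside
  → clear
Obstacle 2 [(3,13) (11,14) (11,16) (10,23) (6,23)]:
  edge (3,13)–(11,14): clear
  edge (11,14)–(11,16): clear
  edge (11,16)–(10,23): crosses AB
  edge (10,23)–(6,23): clear
  edge (6,23)–(3,13): crosses AB
  → BLOCKED
Obstacle 3 [(0,10) (6,4) (11,0) (11,10)]:
  edge (0,10)–(6,4): clear
  edge (6,4)–(11,0): clear
  edge (11,0)–(11,10): clear
  edge (11,10)–(0,10): clear
  midpoint (21/2,20) outside
  → clear
Obstacle 4 [(13,19) (16,13) (22,13) (22,24)]:
  edge (13,19)–(16,13): clear
  edge (16,13)–(22,13): clear
  edge (22,13)–(22,24): clear
  edge (22,24)–(13,19): clear
  midpoint (21/2,20) outside
  → clear

BLOCKED by obstacle 2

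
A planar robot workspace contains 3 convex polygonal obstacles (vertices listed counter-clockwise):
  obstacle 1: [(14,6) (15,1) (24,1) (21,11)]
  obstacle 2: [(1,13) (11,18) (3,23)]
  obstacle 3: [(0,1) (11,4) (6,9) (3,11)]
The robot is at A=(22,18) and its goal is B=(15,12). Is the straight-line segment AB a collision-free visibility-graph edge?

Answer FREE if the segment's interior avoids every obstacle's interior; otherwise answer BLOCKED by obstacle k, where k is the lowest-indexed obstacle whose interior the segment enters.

Obstacle 1 [(14,6) (15,1) (24,1) (21,11)]:
  edge (14,6)–(15,1): clear
  edge (15,1)–(24,1): clear
  edge (24,1)–(21,11): clear
  edge (21,11)–(14,6): clear
  midpoint (37/2,15) outside
  → clear
Obstacle 2 [(1,13) (11,18) (3,23)]:
  edge (1,13)–(11,18): clear
  edge (11,18)–(3,23): clear
  edge (3,23)–(1,13): clear
  midpoint (37/2,15) outside
  → clear
Obstacle 3 [(0,1) (11,4) (6,9) (3,11)]:
  edge (0,1)–(11,4): clear
  edge (11,4)–(6,9): clear
  edge (6,9)–(3,11): clear
  edge (3,11)–(0,1): clear
  midpoint (37/2,15) outside
  → clear

FREE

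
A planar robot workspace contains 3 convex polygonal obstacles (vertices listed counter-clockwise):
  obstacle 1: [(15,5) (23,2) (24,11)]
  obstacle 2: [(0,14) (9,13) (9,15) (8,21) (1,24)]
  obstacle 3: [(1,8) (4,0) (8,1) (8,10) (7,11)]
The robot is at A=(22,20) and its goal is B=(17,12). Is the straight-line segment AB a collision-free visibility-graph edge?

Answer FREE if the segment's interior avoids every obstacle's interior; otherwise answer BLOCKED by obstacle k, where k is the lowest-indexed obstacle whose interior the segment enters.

FREE

Obstacle 1 [(15,5) (23,2) (24,11)]:
  edge (15,5)–(23,2): clear
  edge (23,2)–(24,11): clear
  edge (24,11)–(15,5): clear
  midpoint (39/2,16) outside
  → clear
Obstacle 2 [(0,14) (9,13) (9,15) (8,21) (1,24)]:
  edge (0,14)–(9,13): clear
  edge (9,13)–(9,15): clear
  edge (9,15)–(8,21): clear
  edge (8,21)–(1,24): clear
  edge (1,24)–(0,14): clear
  midpoint (39/2,16) outside
  → clear
Obstacle 3 [(1,8) (4,0) (8,1) (8,10) (7,11)]:
  edge (1,8)–(4,0): clear
  edge (4,0)–(8,1): clear
  edge (8,1)–(8,10): clear
  edge (8,10)–(7,11): clear
  edge (7,11)–(1,8): clear
  midpoint (39/2,16) outside
  → clear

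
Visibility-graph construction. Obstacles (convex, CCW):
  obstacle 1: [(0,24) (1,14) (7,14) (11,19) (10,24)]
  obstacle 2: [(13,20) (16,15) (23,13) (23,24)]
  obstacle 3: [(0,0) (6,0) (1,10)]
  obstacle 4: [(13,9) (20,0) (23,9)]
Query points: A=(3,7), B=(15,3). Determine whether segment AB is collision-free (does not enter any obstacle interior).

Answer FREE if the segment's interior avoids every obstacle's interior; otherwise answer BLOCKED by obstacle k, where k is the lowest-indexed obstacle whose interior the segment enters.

Obstacle 1 [(0,24) (1,14) (7,14) (11,19) (10,24)]:
  edge (0,24)–(1,14): clear
  edge (1,14)–(7,14): clear
  edge (7,14)–(11,19): clear
  edge (11,19)–(10,24): clear
  edge (10,24)–(0,24): clear
  midpoint (9,5) outside
  → clear
Obstacle 2 [(13,20) (16,15) (23,13) (23,24)]:
  edge (13,20)–(16,15): clear
  edge (16,15)–(23,13): clear
  edge (23,13)–(23,24): clear
  edge (23,24)–(13,20): clear
  midpoint (9,5) outside
  → clear
Obstacle 3 [(0,0) (6,0) (1,10)]:
  edge (0,0)–(6,0): clear
  edge (6,0)–(1,10): clear
  edge (1,10)–(0,0): clear
  midpoint (9,5) outside
  → clear
Obstacle 4 [(13,9) (20,0) (23,9)]:
  edge (13,9)–(20,0): clear
  edge (20,0)–(23,9): clear
  edge (23,9)–(13,9): clear
  midpoint (9,5) outside
  → clear

FREE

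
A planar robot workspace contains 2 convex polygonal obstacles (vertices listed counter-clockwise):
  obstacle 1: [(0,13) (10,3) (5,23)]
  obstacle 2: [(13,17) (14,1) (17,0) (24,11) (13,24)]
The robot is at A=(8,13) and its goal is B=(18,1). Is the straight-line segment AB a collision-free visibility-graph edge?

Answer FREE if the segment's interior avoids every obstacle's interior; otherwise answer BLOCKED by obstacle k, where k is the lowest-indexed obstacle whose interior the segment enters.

Obstacle 1 [(0,13) (10,3) (5,23)]:
  edge (0,13)–(10,3): clear
  edge (10,3)–(5,23): clear
  edge (5,23)–(0,13): clear
  midpoint (13,7) outside
  → clear
Obstacle 2 [(13,17) (14,1) (17,0) (24,11) (13,24)]:
  edge (13,17)–(14,1): crosses AB
  edge (14,1)–(17,0): clear
  edge (17,0)–(24,11): crosses AB
  edge (24,11)–(13,24): clear
  edge (13,24)–(13,17): clear
  → BLOCKED

BLOCKED by obstacle 2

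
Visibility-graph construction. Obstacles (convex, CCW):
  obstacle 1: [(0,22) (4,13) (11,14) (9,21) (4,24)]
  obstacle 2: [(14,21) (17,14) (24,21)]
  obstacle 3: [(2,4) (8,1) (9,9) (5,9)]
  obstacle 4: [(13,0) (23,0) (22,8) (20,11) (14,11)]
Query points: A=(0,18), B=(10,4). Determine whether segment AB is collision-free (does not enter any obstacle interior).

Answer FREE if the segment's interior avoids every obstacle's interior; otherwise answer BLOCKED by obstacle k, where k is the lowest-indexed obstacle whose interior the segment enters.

Obstacle 1 [(0,22) (4,13) (11,14) (9,21) (4,24)]:
  edge (0,22)–(4,13): clear
  edge (4,13)–(11,14): clear
  edge (11,14)–(9,21): clear
  edge (9,21)–(4,24): clear
  edge (4,24)–(0,22): clear
  midpoint (5,11) outside
  → clear
Obstacle 2 [(14,21) (17,14) (24,21)]:
  edge (14,21)–(17,14): clear
  edge (17,14)–(24,21): clear
  edge (24,21)–(14,21): clear
  midpoint (5,11) outside
  → clear
Obstacle 3 [(2,4) (8,1) (9,9) (5,9)]:
  edge (2,4)–(8,1): clear
  edge (8,1)–(9,9): crosses AB
  edge (9,9)–(5,9): crosses AB
  edge (5,9)–(2,4): clear
  → BLOCKED
Obstacle 4 [(13,0) (23,0) (22,8) (20,11) (14,11)]:
  edge (13,0)–(23,0): clear
  edge (23,0)–(22,8): clear
  edge (22,8)–(20,11): clear
  edge (20,11)–(14,11): clear
  edge (14,11)–(13,0): clear
  midpoint (5,11) outside
  → clear

BLOCKED by obstacle 3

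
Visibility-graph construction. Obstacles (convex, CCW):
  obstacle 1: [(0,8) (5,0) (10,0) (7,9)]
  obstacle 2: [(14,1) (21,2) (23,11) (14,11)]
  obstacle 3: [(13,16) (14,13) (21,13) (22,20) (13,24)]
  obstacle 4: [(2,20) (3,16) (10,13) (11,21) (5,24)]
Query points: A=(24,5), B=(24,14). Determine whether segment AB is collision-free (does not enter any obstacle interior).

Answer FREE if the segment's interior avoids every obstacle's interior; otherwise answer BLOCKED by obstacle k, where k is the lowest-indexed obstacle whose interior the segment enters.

FREE

Obstacle 1 [(0,8) (5,0) (10,0) (7,9)]:
  edge (0,8)–(5,0): clear
  edge (5,0)–(10,0): clear
  edge (10,0)–(7,9): clear
  edge (7,9)–(0,8): clear
  midpoint (24,19/2) outside
  → clear
Obstacle 2 [(14,1) (21,2) (23,11) (14,11)]:
  edge (14,1)–(21,2): clear
  edge (21,2)–(23,11): clear
  edge (23,11)–(14,11): clear
  edge (14,11)–(14,1): clear
  midpoint (24,19/2) outside
  → clear
Obstacle 3 [(13,16) (14,13) (21,13) (22,20) (13,24)]:
  edge (13,16)–(14,13): clear
  edge (14,13)–(21,13): clear
  edge (21,13)–(22,20): clear
  edge (22,20)–(13,24): clear
  edge (13,24)–(13,16): clear
  midpoint (24,19/2) outside
  → clear
Obstacle 4 [(2,20) (3,16) (10,13) (11,21) (5,24)]:
  edge (2,20)–(3,16): clear
  edge (3,16)–(10,13): clear
  edge (10,13)–(11,21): clear
  edge (11,21)–(5,24): clear
  edge (5,24)–(2,20): clear
  midpoint (24,19/2) outside
  → clear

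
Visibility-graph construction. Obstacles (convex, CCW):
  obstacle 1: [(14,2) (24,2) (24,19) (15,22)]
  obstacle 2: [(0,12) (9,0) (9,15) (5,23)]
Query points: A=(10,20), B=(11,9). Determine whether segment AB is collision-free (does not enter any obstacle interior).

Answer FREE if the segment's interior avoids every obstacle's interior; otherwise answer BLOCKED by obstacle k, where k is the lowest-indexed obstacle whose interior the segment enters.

Obstacle 1 [(14,2) (24,2) (24,19) (15,22)]:
  edge (14,2)–(24,2): clear
  edge (24,2)–(24,19): clear
  edge (24,19)–(15,22): clear
  edge (15,22)–(14,2): clear
  midpoint (21/2,29/2) outside
  → clear
Obstacle 2 [(0,12) (9,0) (9,15) (5,23)]:
  edge (0,12)–(9,0): clear
  edge (9,0)–(9,15): clear
  edge (9,15)–(5,23): clear
  edge (5,23)–(0,12): clear
  midpoint (21/2,29/2) outside
  → clear

FREE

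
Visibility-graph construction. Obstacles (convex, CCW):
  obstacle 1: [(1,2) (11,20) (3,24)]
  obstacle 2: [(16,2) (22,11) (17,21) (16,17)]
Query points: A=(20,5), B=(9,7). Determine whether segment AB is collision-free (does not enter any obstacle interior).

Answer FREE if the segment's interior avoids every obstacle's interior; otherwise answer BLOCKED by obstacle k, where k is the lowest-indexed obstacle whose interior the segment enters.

BLOCKED by obstacle 2

Obstacle 1 [(1,2) (11,20) (3,24)]:
  edge (1,2)–(11,20): clear
  edge (11,20)–(3,24): clear
  edge (3,24)–(1,2): clear
  midpoint (29/2,6) outside
  → clear
Obstacle 2 [(16,2) (22,11) (17,21) (16,17)]:
  edge (16,2)–(22,11): crosses AB
  edge (22,11)–(17,21): clear
  edge (17,21)–(16,17): clear
  edge (16,17)–(16,2): crosses AB
  → BLOCKED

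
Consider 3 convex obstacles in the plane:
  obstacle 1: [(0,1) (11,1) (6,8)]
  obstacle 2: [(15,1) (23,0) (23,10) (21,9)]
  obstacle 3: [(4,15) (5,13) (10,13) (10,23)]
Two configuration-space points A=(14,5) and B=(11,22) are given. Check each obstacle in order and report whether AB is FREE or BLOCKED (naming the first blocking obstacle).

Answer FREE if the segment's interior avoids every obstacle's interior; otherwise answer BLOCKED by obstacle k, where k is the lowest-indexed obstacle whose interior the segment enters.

FREE

Obstacle 1 [(0,1) (11,1) (6,8)]:
  edge (0,1)–(11,1): clear
  edge (11,1)–(6,8): clear
  edge (6,8)–(0,1): clear
  midpoint (25/2,27/2) outside
  → clear
Obstacle 2 [(15,1) (23,0) (23,10) (21,9)]:
  edge (15,1)–(23,0): clear
  edge (23,0)–(23,10): clear
  edge (23,10)–(21,9): clear
  edge (21,9)–(15,1): clear
  midpoint (25/2,27/2) outside
  → clear
Obstacle 3 [(4,15) (5,13) (10,13) (10,23)]:
  edge (4,15)–(5,13): clear
  edge (5,13)–(10,13): clear
  edge (10,13)–(10,23): clear
  edge (10,23)–(4,15): clear
  midpoint (25/2,27/2) outside
  → clear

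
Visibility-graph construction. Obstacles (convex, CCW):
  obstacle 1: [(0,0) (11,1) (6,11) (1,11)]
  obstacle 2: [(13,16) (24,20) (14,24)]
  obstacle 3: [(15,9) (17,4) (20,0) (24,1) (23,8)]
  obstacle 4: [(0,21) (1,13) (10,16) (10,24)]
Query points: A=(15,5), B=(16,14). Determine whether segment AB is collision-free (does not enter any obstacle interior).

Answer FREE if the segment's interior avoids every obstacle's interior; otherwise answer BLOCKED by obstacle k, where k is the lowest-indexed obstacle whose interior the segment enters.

Obstacle 1 [(0,0) (11,1) (6,11) (1,11)]:
  edge (0,0)–(11,1): clear
  edge (11,1)–(6,11): clear
  edge (6,11)–(1,11): clear
  edge (1,11)–(0,0): clear
  midpoint (31/2,19/2) outside
  → clear
Obstacle 2 [(13,16) (24,20) (14,24)]:
  edge (13,16)–(24,20): clear
  edge (24,20)–(14,24): clear
  edge (14,24)–(13,16): clear
  midpoint (31/2,19/2) outside
  → clear
Obstacle 3 [(15,9) (17,4) (20,0) (24,1) (23,8)]:
  edge (15,9)–(17,4): crosses AB
  edge (17,4)–(20,0): clear
  edge (20,0)–(24,1): clear
  edge (24,1)–(23,8): clear
  edge (23,8)–(15,9): crosses AB
  → BLOCKED
Obstacle 4 [(0,21) (1,13) (10,16) (10,24)]:
  edge (0,21)–(1,13): clear
  edge (1,13)–(10,16): clear
  edge (10,16)–(10,24): clear
  edge (10,24)–(0,21): clear
  midpoint (31/2,19/2) outside
  → clear

BLOCKED by obstacle 3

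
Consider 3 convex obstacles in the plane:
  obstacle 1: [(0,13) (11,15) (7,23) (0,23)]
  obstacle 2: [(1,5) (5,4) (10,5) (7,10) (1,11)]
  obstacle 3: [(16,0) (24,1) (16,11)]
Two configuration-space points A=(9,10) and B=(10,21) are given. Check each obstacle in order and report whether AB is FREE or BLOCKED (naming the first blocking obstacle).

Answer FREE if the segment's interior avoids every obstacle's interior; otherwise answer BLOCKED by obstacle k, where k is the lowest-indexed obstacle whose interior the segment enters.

Obstacle 1 [(0,13) (11,15) (7,23) (0,23)]:
  edge (0,13)–(11,15): crosses AB
  edge (11,15)–(7,23): crosses AB
  edge (7,23)–(0,23): clear
  edge (0,23)–(0,13): clear
  → BLOCKED
Obstacle 2 [(1,5) (5,4) (10,5) (7,10) (1,11)]:
  edge (1,5)–(5,4): clear
  edge (5,4)–(10,5): clear
  edge (10,5)–(7,10): clear
  edge (7,10)–(1,11): clear
  edge (1,11)–(1,5): clear
  midpoint (19/2,31/2) outside
  → clear
Obstacle 3 [(16,0) (24,1) (16,11)]:
  edge (16,0)–(24,1): clear
  edge (24,1)–(16,11): clear
  edge (16,11)–(16,0): clear
  midpoint (19/2,31/2) outside
  → clear

BLOCKED by obstacle 1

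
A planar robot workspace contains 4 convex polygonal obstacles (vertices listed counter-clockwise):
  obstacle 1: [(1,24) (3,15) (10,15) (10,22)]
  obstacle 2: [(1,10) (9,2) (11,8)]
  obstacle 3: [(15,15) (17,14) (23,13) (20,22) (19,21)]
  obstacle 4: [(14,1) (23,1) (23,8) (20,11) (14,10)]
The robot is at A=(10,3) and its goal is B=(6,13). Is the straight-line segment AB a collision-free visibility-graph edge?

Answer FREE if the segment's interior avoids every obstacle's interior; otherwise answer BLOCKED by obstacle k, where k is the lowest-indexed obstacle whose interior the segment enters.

Obstacle 1 [(1,24) (3,15) (10,15) (10,22)]:
  edge (1,24)–(3,15): clear
  edge (3,15)–(10,15): clear
  edge (10,15)–(10,22): clear
  edge (10,22)–(1,24): clear
  midpoint (8,8) outside
  → clear
Obstacle 2 [(1,10) (9,2) (11,8)]:
  edge (1,10)–(9,2): clear
  edge (9,2)–(11,8): crosses AB
  edge (11,8)–(1,10): crosses AB
  → BLOCKED
Obstacle 3 [(15,15) (17,14) (23,13) (20,22) (19,21)]:
  edge (15,15)–(17,14): clear
  edge (17,14)–(23,13): clear
  edge (23,13)–(20,22): clear
  edge (20,22)–(19,21): clear
  edge (19,21)–(15,15): clear
  midpoint (8,8) outside
  → clear
Obstacle 4 [(14,1) (23,1) (23,8) (20,11) (14,10)]:
  edge (14,1)–(23,1): clear
  edge (23,1)–(23,8): clear
  edge (23,8)–(20,11): clear
  edge (20,11)–(14,10): clear
  edge (14,10)–(14,1): clear
  midpoint (8,8) outside
  → clear

BLOCKED by obstacle 2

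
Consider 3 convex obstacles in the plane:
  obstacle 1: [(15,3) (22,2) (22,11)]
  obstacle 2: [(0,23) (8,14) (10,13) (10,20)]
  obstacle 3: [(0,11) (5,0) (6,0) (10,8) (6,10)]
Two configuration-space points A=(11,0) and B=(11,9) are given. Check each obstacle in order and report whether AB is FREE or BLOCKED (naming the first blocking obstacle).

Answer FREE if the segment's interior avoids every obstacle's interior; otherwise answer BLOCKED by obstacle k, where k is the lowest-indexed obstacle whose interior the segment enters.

Obstacle 1 [(15,3) (22,2) (22,11)]:
  edge (15,3)–(22,2): clear
  edge (22,2)–(22,11): clear
  edge (22,11)–(15,3): clear
  midpoint (11,9/2) outside
  → clear
Obstacle 2 [(0,23) (8,14) (10,13) (10,20)]:
  edge (0,23)–(8,14): clear
  edge (8,14)–(10,13): clear
  edge (10,13)–(10,20): clear
  edge (10,20)–(0,23): clear
  midpoint (11,9/2) outside
  → clear
Obstacle 3 [(0,11) (5,0) (6,0) (10,8) (6,10)]:
  edge (0,11)–(5,0): clear
  edge (5,0)–(6,0): clear
  edge (6,0)–(10,8): clear
  edge (10,8)–(6,10): clear
  edge (6,10)–(0,11): clear
  midpoint (11,9/2) outside
  → clear

FREE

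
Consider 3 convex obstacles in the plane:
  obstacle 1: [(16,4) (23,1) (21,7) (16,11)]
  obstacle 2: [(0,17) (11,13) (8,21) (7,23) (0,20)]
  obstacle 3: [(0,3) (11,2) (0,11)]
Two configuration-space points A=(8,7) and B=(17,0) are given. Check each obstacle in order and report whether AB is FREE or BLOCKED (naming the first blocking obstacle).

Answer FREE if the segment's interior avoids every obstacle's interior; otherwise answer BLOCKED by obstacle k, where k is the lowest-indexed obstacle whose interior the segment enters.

FREE

Obstacle 1 [(16,4) (23,1) (21,7) (16,11)]:
  edge (16,4)–(23,1): clear
  edge (23,1)–(21,7): clear
  edge (21,7)–(16,11): clear
  edge (16,11)–(16,4): clear
  midpoint (25/2,7/2) outside
  → clear
Obstacle 2 [(0,17) (11,13) (8,21) (7,23) (0,20)]:
  edge (0,17)–(11,13): clear
  edge (11,13)–(8,21): clear
  edge (8,21)–(7,23): clear
  edge (7,23)–(0,20): clear
  edge (0,20)–(0,17): clear
  midpoint (25/2,7/2) outside
  → clear
Obstacle 3 [(0,3) (11,2) (0,11)]:
  edge (0,3)–(11,2): clear
  edge (11,2)–(0,11): clear
  edge (0,11)–(0,3): clear
  midpoint (25/2,7/2) outside
  → clear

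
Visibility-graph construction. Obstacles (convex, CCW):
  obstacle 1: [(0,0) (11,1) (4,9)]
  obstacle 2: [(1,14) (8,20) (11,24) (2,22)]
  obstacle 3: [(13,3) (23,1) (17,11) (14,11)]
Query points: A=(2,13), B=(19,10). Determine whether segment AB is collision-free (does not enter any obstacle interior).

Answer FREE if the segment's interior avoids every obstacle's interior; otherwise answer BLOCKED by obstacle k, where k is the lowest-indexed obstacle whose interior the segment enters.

BLOCKED by obstacle 3

Obstacle 1 [(0,0) (11,1) (4,9)]:
  edge (0,0)–(11,1): clear
  edge (11,1)–(4,9): clear
  edge (4,9)–(0,0): clear
  midpoint (21/2,23/2) outside
  → clear
Obstacle 2 [(1,14) (8,20) (11,24) (2,22)]:
  edge (1,14)–(8,20): clear
  edge (8,20)–(11,24): clear
  edge (11,24)–(2,22): clear
  edge (2,22)–(1,14): clear
  midpoint (21/2,23/2) outside
  → clear
Obstacle 3 [(13,3) (23,1) (17,11) (14,11)]:
  edge (13,3)–(23,1): clear
  edge (23,1)–(17,11): crosses AB
  edge (17,11)–(14,11): clear
  edge (14,11)–(13,3): crosses AB
  → BLOCKED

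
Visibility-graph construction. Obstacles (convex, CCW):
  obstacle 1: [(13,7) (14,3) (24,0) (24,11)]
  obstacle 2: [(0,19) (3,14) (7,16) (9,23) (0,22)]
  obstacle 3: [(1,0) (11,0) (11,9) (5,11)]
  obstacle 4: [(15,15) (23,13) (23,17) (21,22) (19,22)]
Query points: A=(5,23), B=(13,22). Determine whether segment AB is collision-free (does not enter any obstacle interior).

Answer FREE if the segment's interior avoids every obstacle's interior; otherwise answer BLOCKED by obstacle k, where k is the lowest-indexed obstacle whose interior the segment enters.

BLOCKED by obstacle 2

Obstacle 1 [(13,7) (14,3) (24,0) (24,11)]:
  edge (13,7)–(14,3): clear
  edge (14,3)–(24,0): clear
  edge (24,0)–(24,11): clear
  edge (24,11)–(13,7): clear
  midpoint (9,45/2) outside
  → clear
Obstacle 2 [(0,19) (3,14) (7,16) (9,23) (0,22)]:
  edge (0,19)–(3,14): clear
  edge (3,14)–(7,16): clear
  edge (7,16)–(9,23): crosses AB
  edge (9,23)–(0,22): crosses AB
  edge (0,22)–(0,19): clear
  → BLOCKED
Obstacle 3 [(1,0) (11,0) (11,9) (5,11)]:
  edge (1,0)–(11,0): clear
  edge (11,0)–(11,9): clear
  edge (11,9)–(5,11): clear
  edge (5,11)–(1,0): clear
  midpoint (9,45/2) outside
  → clear
Obstacle 4 [(15,15) (23,13) (23,17) (21,22) (19,22)]:
  edge (15,15)–(23,13): clear
  edge (23,13)–(23,17): clear
  edge (23,17)–(21,22): clear
  edge (21,22)–(19,22): clear
  edge (19,22)–(15,15): clear
  midpoint (9,45/2) outside
  → clear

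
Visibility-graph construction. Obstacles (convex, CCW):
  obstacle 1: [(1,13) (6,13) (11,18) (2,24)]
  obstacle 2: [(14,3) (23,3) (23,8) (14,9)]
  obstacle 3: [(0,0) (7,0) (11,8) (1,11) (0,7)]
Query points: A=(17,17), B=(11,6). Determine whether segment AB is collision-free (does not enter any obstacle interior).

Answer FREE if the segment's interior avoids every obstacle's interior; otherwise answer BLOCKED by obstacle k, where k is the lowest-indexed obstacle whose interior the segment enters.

FREE

Obstacle 1 [(1,13) (6,13) (11,18) (2,24)]:
  edge (1,13)–(6,13): clear
  edge (6,13)–(11,18): clear
  edge (11,18)–(2,24): clear
  edge (2,24)–(1,13): clear
  midpoint (14,23/2) outside
  → clear
Obstacle 2 [(14,3) (23,3) (23,8) (14,9)]:
  edge (14,3)–(23,3): clear
  edge (23,3)–(23,8): clear
  edge (23,8)–(14,9): clear
  edge (14,9)–(14,3): clear
  midpoint (14,23/2) outside
  → clear
Obstacle 3 [(0,0) (7,0) (11,8) (1,11) (0,7)]:
  edge (0,0)–(7,0): clear
  edge (7,0)–(11,8): clear
  edge (11,8)–(1,11): clear
  edge (1,11)–(0,7): clear
  edge (0,7)–(0,0): clear
  midpoint (14,23/2) outside
  → clear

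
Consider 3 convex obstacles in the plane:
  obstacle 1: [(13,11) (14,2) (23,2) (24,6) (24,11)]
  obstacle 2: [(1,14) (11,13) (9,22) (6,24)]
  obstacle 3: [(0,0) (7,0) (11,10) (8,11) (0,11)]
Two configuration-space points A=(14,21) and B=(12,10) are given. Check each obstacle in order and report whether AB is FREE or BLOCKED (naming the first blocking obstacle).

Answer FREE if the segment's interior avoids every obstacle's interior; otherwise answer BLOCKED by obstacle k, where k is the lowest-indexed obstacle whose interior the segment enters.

FREE

Obstacle 1 [(13,11) (14,2) (23,2) (24,6) (24,11)]:
  edge (13,11)–(14,2): clear
  edge (14,2)–(23,2): clear
  edge (23,2)–(24,6): clear
  edge (24,6)–(24,11): clear
  edge (24,11)–(13,11): clear
  midpoint (13,31/2) outside
  → clear
Obstacle 2 [(1,14) (11,13) (9,22) (6,24)]:
  edge (1,14)–(11,13): clear
  edge (11,13)–(9,22): clear
  edge (9,22)–(6,24): clear
  edge (6,24)–(1,14): clear
  midpoint (13,31/2) outside
  → clear
Obstacle 3 [(0,0) (7,0) (11,10) (8,11) (0,11)]:
  edge (0,0)–(7,0): clear
  edge (7,0)–(11,10): clear
  edge (11,10)–(8,11): clear
  edge (8,11)–(0,11): clear
  edge (0,11)–(0,0): clear
  midpoint (13,31/2) outside
  → clear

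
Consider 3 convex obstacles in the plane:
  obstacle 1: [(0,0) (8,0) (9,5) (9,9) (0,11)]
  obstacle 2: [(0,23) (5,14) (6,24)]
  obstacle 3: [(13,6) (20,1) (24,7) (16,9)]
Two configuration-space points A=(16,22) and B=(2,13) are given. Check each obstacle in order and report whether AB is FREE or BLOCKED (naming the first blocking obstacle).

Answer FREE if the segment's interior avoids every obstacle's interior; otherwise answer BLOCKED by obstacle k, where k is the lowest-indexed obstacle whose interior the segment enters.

Obstacle 1 [(0,0) (8,0) (9,5) (9,9) (0,11)]:
  edge (0,0)–(8,0): clear
  edge (8,0)–(9,5): clear
  edge (9,5)–(9,9): clear
  edge (9,9)–(0,11): clear
  edge (0,11)–(0,0): clear
  midpoint (9,35/2) outside
  → clear
Obstacle 2 [(0,23) (5,14) (6,24)]:
  edge (0,23)–(5,14): crosses AB
  edge (5,14)–(6,24): crosses AB
  edge (6,24)–(0,23): clear
  → BLOCKED
Obstacle 3 [(13,6) (20,1) (24,7) (16,9)]:
  edge (13,6)–(20,1): clear
  edge (20,1)–(24,7): clear
  edge (24,7)–(16,9): clear
  edge (16,9)–(13,6): clear
  midpoint (9,35/2) outside
  → clear

BLOCKED by obstacle 2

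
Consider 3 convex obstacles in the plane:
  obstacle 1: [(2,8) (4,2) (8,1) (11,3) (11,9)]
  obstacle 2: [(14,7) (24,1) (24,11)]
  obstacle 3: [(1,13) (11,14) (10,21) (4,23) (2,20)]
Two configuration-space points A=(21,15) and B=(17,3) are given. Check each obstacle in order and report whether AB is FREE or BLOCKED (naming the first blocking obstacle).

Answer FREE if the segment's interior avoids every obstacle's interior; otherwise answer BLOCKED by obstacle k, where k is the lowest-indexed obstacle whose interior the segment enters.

BLOCKED by obstacle 2

Obstacle 1 [(2,8) (4,2) (8,1) (11,3) (11,9)]:
  edge (2,8)–(4,2): clear
  edge (4,2)–(8,1): clear
  edge (8,1)–(11,3): clear
  edge (11,3)–(11,9): clear
  edge (11,9)–(2,8): clear
  midpoint (19,9) outside
  → clear
Obstacle 2 [(14,7) (24,1) (24,11)]:
  edge (14,7)–(24,1): crosses AB
  edge (24,1)–(24,11): clear
  edge (24,11)–(14,7): crosses AB
  → BLOCKED
Obstacle 3 [(1,13) (11,14) (10,21) (4,23) (2,20)]:
  edge (1,13)–(11,14): clear
  edge (11,14)–(10,21): clear
  edge (10,21)–(4,23): clear
  edge (4,23)–(2,20): clear
  edge (2,20)–(1,13): clear
  midpoint (19,9) outside
  → clear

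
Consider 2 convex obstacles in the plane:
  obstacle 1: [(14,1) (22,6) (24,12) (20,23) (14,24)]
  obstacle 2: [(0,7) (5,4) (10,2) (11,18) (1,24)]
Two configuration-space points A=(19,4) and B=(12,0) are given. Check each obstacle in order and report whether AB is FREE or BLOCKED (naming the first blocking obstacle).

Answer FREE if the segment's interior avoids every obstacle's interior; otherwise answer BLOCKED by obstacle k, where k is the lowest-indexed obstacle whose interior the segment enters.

BLOCKED by obstacle 1

Obstacle 1 [(14,1) (22,6) (24,12) (20,23) (14,24)]:
  edge (14,1)–(22,6): crosses AB
  edge (22,6)–(24,12): clear
  edge (24,12)–(20,23): clear
  edge (20,23)–(14,24): clear
  edge (14,24)–(14,1): crosses AB
  → BLOCKED
Obstacle 2 [(0,7) (5,4) (10,2) (11,18) (1,24)]:
  edge (0,7)–(5,4): clear
  edge (5,4)–(10,2): clear
  edge (10,2)–(11,18): clear
  edge (11,18)–(1,24): clear
  edge (1,24)–(0,7): clear
  midpoint (31/2,2) outside
  → clear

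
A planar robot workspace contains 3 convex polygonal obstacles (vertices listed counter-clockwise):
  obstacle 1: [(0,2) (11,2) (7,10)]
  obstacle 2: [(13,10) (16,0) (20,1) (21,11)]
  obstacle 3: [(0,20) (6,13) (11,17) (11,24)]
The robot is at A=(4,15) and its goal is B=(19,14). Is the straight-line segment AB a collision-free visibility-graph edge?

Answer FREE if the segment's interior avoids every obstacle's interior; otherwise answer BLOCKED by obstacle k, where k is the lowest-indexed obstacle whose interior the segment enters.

BLOCKED by obstacle 3

Obstacle 1 [(0,2) (11,2) (7,10)]:
  edge (0,2)–(11,2): clear
  edge (11,2)–(7,10): clear
  edge (7,10)–(0,2): clear
  midpoint (23/2,29/2) outside
  → clear
Obstacle 2 [(13,10) (16,0) (20,1) (21,11)]:
  edge (13,10)–(16,0): clear
  edge (16,0)–(20,1): clear
  edge (20,1)–(21,11): clear
  edge (21,11)–(13,10): clear
  midpoint (23/2,29/2) outside
  → clear
Obstacle 3 [(0,20) (6,13) (11,17) (11,24)]:
  edge (0,20)–(6,13): crosses AB
  edge (6,13)–(11,17): crosses AB
  edge (11,17)–(11,24): clear
  edge (11,24)–(0,20): clear
  → BLOCKED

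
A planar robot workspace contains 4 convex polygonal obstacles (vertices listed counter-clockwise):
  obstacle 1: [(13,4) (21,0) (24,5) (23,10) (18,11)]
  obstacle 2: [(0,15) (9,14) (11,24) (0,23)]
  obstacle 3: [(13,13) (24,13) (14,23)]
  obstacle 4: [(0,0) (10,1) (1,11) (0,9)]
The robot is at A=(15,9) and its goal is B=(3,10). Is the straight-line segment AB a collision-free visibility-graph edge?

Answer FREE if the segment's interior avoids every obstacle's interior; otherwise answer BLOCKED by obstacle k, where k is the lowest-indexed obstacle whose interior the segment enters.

Obstacle 1 [(13,4) (21,0) (24,5) (23,10) (18,11)]:
  edge (13,4)–(21,0): clear
  edge (21,0)–(24,5): clear
  edge (24,5)–(23,10): clear
  edge (23,10)–(18,11): clear
  edge (18,11)–(13,4): clear
  midpoint (9,19/2) outside
  → clear
Obstacle 2 [(0,15) (9,14) (11,24) (0,23)]:
  edge (0,15)–(9,14): clear
  edge (9,14)–(11,24): clear
  edge (11,24)–(0,23): clear
  edge (0,23)–(0,15): clear
  midpoint (9,19/2) outside
  → clear
Obstacle 3 [(13,13) (24,13) (14,23)]:
  edge (13,13)–(24,13): clear
  edge (24,13)–(14,23): clear
  edge (14,23)–(13,13): clear
  midpoint (9,19/2) outside
  → clear
Obstacle 4 [(0,0) (10,1) (1,11) (0,9)]:
  edge (0,0)–(10,1): clear
  edge (10,1)–(1,11): clear
  edge (1,11)–(0,9): clear
  edge (0,9)–(0,0): clear
  midpoint (9,19/2) outside
  → clear

FREE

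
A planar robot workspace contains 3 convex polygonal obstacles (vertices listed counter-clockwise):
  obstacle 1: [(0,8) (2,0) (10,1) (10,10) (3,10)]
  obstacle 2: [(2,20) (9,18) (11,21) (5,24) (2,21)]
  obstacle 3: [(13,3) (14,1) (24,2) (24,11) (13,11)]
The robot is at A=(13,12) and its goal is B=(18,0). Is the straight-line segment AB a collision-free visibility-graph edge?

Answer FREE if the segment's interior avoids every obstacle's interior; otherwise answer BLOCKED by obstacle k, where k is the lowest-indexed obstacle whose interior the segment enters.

BLOCKED by obstacle 3

Obstacle 1 [(0,8) (2,0) (10,1) (10,10) (3,10)]:
  edge (0,8)–(2,0): clear
  edge (2,0)–(10,1): clear
  edge (10,1)–(10,10): clear
  edge (10,10)–(3,10): clear
  edge (3,10)–(0,8): clear
  midpoint (31/2,6) outside
  → clear
Obstacle 2 [(2,20) (9,18) (11,21) (5,24) (2,21)]:
  edge (2,20)–(9,18): clear
  edge (9,18)–(11,21): clear
  edge (11,21)–(5,24): clear
  edge (5,24)–(2,21): clear
  edge (2,21)–(2,20): clear
  midpoint (31/2,6) outside
  → clear
Obstacle 3 [(13,3) (14,1) (24,2) (24,11) (13,11)]:
  edge (13,3)–(14,1): clear
  edge (14,1)–(24,2): crosses AB
  edge (24,2)–(24,11): clear
  edge (24,11)–(13,11): crosses AB
  edge (13,11)–(13,3): clear
  → BLOCKED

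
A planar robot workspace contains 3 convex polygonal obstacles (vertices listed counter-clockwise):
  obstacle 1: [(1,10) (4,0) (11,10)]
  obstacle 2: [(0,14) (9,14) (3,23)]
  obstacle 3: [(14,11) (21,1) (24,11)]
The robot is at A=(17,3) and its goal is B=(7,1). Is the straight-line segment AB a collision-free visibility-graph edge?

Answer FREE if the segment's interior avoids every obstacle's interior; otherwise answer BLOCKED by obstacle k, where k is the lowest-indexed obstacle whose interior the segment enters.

Obstacle 1 [(1,10) (4,0) (11,10)]:
  edge (1,10)–(4,0): clear
  edge (4,0)–(11,10): clear
  edge (11,10)–(1,10): clear
  midpoint (12,2) outside
  → clear
Obstacle 2 [(0,14) (9,14) (3,23)]:
  edge (0,14)–(9,14): clear
  edge (9,14)–(3,23): clear
  edge (3,23)–(0,14): clear
  midpoint (12,2) outside
  → clear
Obstacle 3 [(14,11) (21,1) (24,11)]:
  edge (14,11)–(21,1): clear
  edge (21,1)–(24,11): clear
  edge (24,11)–(14,11): clear
  midpoint (12,2) outside
  → clear

FREE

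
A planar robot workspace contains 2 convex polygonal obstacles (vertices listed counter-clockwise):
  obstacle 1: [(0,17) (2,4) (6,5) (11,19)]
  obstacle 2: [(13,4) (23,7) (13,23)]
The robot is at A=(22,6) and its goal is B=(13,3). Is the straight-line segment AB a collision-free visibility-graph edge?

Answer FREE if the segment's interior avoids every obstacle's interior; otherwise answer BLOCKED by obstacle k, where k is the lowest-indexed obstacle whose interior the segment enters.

Obstacle 1 [(0,17) (2,4) (6,5) (11,19)]:
  edge (0,17)–(2,4): clear
  edge (2,4)–(6,5): clear
  edge (6,5)–(11,19): clear
  edge (11,19)–(0,17): clear
  midpoint (35/2,9/2) outside
  → clear
Obstacle 2 [(13,4) (23,7) (13,23)]:
  edge (13,4)–(23,7): clear
  edge (23,7)–(13,23): clear
  edge (13,23)–(13,4): clear
  midpoint (35/2,9/2) outside
  → clear

FREE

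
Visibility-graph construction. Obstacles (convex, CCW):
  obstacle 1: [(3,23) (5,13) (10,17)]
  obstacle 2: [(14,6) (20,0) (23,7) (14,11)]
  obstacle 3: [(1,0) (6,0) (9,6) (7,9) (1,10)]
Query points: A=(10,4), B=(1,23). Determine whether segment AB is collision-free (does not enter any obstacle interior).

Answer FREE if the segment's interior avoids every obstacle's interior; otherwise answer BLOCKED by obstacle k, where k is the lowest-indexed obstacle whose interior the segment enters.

BLOCKED by obstacle 1

Obstacle 1 [(3,23) (5,13) (10,17)]:
  edge (3,23)–(5,13): crosses AB
  edge (5,13)–(10,17): crosses AB
  edge (10,17)–(3,23): clear
  → BLOCKED
Obstacle 2 [(14,6) (20,0) (23,7) (14,11)]:
  edge (14,6)–(20,0): clear
  edge (20,0)–(23,7): clear
  edge (23,7)–(14,11): clear
  edge (14,11)–(14,6): clear
  midpoint (11/2,27/2) outside
  → clear
Obstacle 3 [(1,0) (6,0) (9,6) (7,9) (1,10)]:
  edge (1,0)–(6,0): clear
  edge (6,0)–(9,6): clear
  edge (9,6)–(7,9): clear
  edge (7,9)–(1,10): clear
  edge (1,10)–(1,0): clear
  midpoint (11/2,27/2) outside
  → clear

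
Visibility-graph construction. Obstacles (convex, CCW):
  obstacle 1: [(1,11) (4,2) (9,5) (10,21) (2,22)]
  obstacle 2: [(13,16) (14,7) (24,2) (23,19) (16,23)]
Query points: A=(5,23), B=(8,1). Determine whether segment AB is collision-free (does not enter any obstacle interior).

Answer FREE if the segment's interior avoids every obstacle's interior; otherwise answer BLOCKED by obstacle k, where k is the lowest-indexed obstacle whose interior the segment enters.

BLOCKED by obstacle 1

Obstacle 1 [(1,11) (4,2) (9,5) (10,21) (2,22)]:
  edge (1,11)–(4,2): clear
  edge (4,2)–(9,5): crosses AB
  edge (9,5)–(10,21): clear
  edge (10,21)–(2,22): crosses AB
  edge (2,22)–(1,11): clear
  → BLOCKED
Obstacle 2 [(13,16) (14,7) (24,2) (23,19) (16,23)]:
  edge (13,16)–(14,7): clear
  edge (14,7)–(24,2): clear
  edge (24,2)–(23,19): clear
  edge (23,19)–(16,23): clear
  edge (16,23)–(13,16): clear
  midpoint (13/2,12) outside
  → clear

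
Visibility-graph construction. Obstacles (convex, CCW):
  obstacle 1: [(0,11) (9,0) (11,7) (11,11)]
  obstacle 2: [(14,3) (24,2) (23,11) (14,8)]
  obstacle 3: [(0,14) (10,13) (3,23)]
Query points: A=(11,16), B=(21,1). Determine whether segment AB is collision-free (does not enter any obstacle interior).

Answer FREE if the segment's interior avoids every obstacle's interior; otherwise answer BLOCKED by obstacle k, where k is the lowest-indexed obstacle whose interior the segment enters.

BLOCKED by obstacle 2

Obstacle 1 [(0,11) (9,0) (11,7) (11,11)]:
  edge (0,11)–(9,0): clear
  edge (9,0)–(11,7): clear
  edge (11,7)–(11,11): clear
  edge (11,11)–(0,11): clear
  midpoint (16,17/2) outside
  → clear
Obstacle 2 [(14,3) (24,2) (23,11) (14,8)]:
  edge (14,3)–(24,2): crosses AB
  edge (24,2)–(23,11): clear
  edge (23,11)–(14,8): crosses AB
  edge (14,8)–(14,3): clear
  → BLOCKED
Obstacle 3 [(0,14) (10,13) (3,23)]:
  edge (0,14)–(10,13): clear
  edge (10,13)–(3,23): clear
  edge (3,23)–(0,14): clear
  midpoint (16,17/2) outside
  → clear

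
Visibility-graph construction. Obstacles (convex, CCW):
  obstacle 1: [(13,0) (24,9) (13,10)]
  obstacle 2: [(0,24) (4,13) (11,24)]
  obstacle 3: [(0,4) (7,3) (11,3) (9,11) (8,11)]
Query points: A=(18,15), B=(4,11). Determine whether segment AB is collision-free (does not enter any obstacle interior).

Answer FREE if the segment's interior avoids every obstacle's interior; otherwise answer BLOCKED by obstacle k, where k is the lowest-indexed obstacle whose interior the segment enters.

FREE

Obstacle 1 [(13,0) (24,9) (13,10)]:
  edge (13,0)–(24,9): clear
  edge (24,9)–(13,10): clear
  edge (13,10)–(13,0): clear
  midpoint (11,13) outside
  → clear
Obstacle 2 [(0,24) (4,13) (11,24)]:
  edge (0,24)–(4,13): clear
  edge (4,13)–(11,24): clear
  edge (11,24)–(0,24): clear
  midpoint (11,13) outside
  → clear
Obstacle 3 [(0,4) (7,3) (11,3) (9,11) (8,11)]:
  edge (0,4)–(7,3): clear
  edge (7,3)–(11,3): clear
  edge (11,3)–(9,11): clear
  edge (9,11)–(8,11): clear
  edge (8,11)–(0,4): clear
  midpoint (11,13) outside
  → clear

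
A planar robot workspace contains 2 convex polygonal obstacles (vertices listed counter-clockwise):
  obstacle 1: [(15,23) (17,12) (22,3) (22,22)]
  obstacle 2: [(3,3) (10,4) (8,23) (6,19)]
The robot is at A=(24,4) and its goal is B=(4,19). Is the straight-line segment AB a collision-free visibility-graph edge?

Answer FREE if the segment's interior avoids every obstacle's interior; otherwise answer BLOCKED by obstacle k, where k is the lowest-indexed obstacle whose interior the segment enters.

Obstacle 1 [(15,23) (17,12) (22,3) (22,22)]:
  edge (15,23)–(17,12): clear
  edge (17,12)–(22,3): crosses AB
  edge (22,3)–(22,22): crosses AB
  edge (22,22)–(15,23): clear
  → BLOCKED
Obstacle 2 [(3,3) (10,4) (8,23) (6,19)]:
  edge (3,3)–(10,4): clear
  edge (10,4)–(8,23): crosses AB
  edge (8,23)–(6,19): clear
  edge (6,19)–(3,3): crosses AB
  → BLOCKED

BLOCKED by obstacle 1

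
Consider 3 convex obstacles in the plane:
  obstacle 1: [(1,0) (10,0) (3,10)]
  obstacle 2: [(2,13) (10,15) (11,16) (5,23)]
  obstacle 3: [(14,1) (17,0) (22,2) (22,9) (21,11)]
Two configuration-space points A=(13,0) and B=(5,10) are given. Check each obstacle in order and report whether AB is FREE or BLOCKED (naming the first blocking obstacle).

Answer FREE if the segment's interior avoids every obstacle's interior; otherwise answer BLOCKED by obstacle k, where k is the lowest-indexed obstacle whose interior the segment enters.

Obstacle 1 [(1,0) (10,0) (3,10)]:
  edge (1,0)–(10,0): clear
  edge (10,0)–(3,10): clear
  edge (3,10)–(1,0): clear
  midpoint (9,5) outside
  → clear
Obstacle 2 [(2,13) (10,15) (11,16) (5,23)]:
  edge (2,13)–(10,15): clear
  edge (10,15)–(11,16): clear
  edge (11,16)–(5,23): clear
  edge (5,23)–(2,13): clear
  midpoint (9,5) outside
  → clear
Obstacle 3 [(14,1) (17,0) (22,2) (22,9) (21,11)]:
  edge (14,1)–(17,0): clear
  edge (17,0)–(22,2): clear
  edge (22,2)–(22,9): clear
  edge (22,9)–(21,11): clear
  edge (21,11)–(14,1): clear
  midpoint (9,5) outside
  → clear

FREE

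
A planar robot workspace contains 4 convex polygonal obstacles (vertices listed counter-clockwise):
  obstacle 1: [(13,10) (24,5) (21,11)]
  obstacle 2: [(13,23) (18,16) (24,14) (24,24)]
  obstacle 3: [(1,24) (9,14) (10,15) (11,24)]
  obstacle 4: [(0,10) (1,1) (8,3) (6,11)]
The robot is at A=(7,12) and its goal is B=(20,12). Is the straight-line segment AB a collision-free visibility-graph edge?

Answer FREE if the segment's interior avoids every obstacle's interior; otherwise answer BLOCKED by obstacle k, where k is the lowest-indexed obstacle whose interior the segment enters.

FREE

Obstacle 1 [(13,10) (24,5) (21,11)]:
  edge (13,10)–(24,5): clear
  edge (24,5)–(21,11): clear
  edge (21,11)–(13,10): clear
  midpoint (27/2,12) outside
  → clear
Obstacle 2 [(13,23) (18,16) (24,14) (24,24)]:
  edge (13,23)–(18,16): clear
  edge (18,16)–(24,14): clear
  edge (24,14)–(24,24): clear
  edge (24,24)–(13,23): clear
  midpoint (27/2,12) outside
  → clear
Obstacle 3 [(1,24) (9,14) (10,15) (11,24)]:
  edge (1,24)–(9,14): clear
  edge (9,14)–(10,15): clear
  edge (10,15)–(11,24): clear
  edge (11,24)–(1,24): clear
  midpoint (27/2,12) outside
  → clear
Obstacle 4 [(0,10) (1,1) (8,3) (6,11)]:
  edge (0,10)–(1,1): clear
  edge (1,1)–(8,3): clear
  edge (8,3)–(6,11): clear
  edge (6,11)–(0,10): clear
  midpoint (27/2,12) outside
  → clear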